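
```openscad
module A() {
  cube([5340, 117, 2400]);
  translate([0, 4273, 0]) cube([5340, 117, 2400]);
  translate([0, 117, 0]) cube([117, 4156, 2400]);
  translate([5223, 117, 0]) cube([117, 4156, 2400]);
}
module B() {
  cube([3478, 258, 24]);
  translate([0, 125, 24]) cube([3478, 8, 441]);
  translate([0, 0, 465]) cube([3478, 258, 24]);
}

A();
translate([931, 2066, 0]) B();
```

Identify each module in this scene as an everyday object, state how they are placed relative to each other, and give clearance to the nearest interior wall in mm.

Clearances: x = 814, y = 1949; minimum 814 mm.

A is a house frame. B is an I-beam. The I-beam sits inside the house frame, centred. The clearance to the nearest interior wall is 814 mm.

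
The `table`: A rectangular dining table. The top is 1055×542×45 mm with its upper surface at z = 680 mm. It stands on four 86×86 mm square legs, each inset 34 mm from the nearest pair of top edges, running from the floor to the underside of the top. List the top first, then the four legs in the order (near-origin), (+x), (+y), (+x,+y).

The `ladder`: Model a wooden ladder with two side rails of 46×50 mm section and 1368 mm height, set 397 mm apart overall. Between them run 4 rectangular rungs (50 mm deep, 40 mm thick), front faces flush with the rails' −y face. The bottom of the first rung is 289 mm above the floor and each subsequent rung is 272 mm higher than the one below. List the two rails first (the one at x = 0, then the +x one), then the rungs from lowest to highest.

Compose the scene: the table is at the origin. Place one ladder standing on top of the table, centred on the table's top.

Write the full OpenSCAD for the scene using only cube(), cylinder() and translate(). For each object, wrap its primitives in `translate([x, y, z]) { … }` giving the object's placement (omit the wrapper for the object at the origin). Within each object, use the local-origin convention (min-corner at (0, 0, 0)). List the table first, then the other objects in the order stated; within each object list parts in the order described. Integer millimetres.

translate([0, 0, 635]) cube([1055, 542, 45]);
translate([34, 34, 0]) cube([86, 86, 635]);
translate([935, 34, 0]) cube([86, 86, 635]);
translate([34, 422, 0]) cube([86, 86, 635]);
translate([935, 422, 0]) cube([86, 86, 635]);
translate([329, 246, 680]) {
  cube([46, 50, 1368]);
  translate([351, 0, 0]) cube([46, 50, 1368]);
  translate([46, 0, 289]) cube([305, 50, 40]);
  translate([46, 0, 561]) cube([305, 50, 40]);
  translate([46, 0, 833]) cube([305, 50, 40]);
  translate([46, 0, 1105]) cube([305, 50, 40]);
}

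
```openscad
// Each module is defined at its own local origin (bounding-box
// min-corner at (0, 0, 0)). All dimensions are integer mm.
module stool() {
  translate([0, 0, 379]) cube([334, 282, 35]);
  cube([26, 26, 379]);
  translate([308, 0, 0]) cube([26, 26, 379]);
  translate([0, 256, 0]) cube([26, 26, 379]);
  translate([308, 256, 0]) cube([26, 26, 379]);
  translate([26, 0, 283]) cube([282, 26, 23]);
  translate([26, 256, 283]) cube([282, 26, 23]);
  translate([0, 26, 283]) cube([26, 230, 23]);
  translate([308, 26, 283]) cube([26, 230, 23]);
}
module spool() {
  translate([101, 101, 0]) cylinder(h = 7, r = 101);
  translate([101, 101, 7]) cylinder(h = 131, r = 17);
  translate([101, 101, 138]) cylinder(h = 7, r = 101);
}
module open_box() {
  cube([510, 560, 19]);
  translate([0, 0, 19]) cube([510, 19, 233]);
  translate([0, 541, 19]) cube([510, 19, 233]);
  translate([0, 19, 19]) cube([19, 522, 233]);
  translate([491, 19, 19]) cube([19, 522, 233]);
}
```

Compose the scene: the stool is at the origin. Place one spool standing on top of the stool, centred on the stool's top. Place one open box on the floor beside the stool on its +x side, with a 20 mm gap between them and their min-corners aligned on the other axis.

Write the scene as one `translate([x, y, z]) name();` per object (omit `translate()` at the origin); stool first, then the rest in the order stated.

stool();
translate([66, 40, 414]) spool();
translate([354, 0, 0]) open_box();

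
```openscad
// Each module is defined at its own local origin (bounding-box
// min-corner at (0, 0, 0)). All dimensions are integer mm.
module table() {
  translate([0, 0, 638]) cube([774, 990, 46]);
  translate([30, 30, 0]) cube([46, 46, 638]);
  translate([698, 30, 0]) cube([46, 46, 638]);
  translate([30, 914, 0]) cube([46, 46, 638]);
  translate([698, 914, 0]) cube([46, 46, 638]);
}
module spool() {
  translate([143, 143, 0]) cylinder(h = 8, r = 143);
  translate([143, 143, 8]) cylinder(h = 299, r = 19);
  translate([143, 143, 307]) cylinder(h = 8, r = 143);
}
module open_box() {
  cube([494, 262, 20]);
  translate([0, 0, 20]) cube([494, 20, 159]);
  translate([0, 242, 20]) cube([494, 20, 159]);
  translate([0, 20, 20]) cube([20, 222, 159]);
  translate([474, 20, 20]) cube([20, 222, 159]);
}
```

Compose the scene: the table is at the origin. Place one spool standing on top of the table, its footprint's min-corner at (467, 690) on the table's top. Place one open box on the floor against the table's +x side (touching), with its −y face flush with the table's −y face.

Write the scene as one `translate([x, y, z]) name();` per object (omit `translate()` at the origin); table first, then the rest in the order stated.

table();
translate([467, 690, 684]) spool();
translate([774, 0, 0]) open_box();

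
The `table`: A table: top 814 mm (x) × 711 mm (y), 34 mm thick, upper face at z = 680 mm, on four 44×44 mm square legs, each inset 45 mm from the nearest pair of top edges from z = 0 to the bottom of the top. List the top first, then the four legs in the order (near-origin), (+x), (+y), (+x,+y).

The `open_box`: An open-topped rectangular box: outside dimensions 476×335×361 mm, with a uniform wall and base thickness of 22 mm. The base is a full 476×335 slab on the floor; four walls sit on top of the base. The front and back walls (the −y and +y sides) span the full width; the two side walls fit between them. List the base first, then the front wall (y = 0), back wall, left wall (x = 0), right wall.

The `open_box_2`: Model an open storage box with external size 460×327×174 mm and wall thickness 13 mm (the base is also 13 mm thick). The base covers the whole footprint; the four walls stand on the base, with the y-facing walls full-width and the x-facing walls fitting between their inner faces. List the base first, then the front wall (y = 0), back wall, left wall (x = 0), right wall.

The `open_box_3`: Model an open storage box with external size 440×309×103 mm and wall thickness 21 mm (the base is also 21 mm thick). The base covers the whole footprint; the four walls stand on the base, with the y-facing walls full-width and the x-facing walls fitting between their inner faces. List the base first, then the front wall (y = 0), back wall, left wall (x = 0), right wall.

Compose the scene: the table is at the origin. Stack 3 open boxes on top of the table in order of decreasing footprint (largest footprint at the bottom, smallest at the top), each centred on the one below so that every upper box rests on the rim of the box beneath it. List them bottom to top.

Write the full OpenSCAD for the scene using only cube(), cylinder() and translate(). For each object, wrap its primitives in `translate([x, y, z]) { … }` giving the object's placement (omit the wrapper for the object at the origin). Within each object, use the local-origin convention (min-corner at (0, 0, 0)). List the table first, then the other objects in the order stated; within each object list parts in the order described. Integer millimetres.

translate([0, 0, 646]) cube([814, 711, 34]);
translate([45, 45, 0]) cube([44, 44, 646]);
translate([725, 45, 0]) cube([44, 44, 646]);
translate([45, 622, 0]) cube([44, 44, 646]);
translate([725, 622, 0]) cube([44, 44, 646]);
translate([169, 188, 680]) {
  cube([476, 335, 22]);
  translate([0, 0, 22]) cube([476, 22, 339]);
  translate([0, 313, 22]) cube([476, 22, 339]);
  translate([0, 22, 22]) cube([22, 291, 339]);
  translate([454, 22, 22]) cube([22, 291, 339]);
}
translate([177, 192, 1041]) {
  cube([460, 327, 13]);
  translate([0, 0, 13]) cube([460, 13, 161]);
  translate([0, 314, 13]) cube([460, 13, 161]);
  translate([0, 13, 13]) cube([13, 301, 161]);
  translate([447, 13, 13]) cube([13, 301, 161]);
}
translate([187, 201, 1215]) {
  cube([440, 309, 21]);
  translate([0, 0, 21]) cube([440, 21, 82]);
  translate([0, 288, 21]) cube([440, 21, 82]);
  translate([0, 21, 21]) cube([21, 267, 82]);
  translate([419, 21, 21]) cube([21, 267, 82]);
}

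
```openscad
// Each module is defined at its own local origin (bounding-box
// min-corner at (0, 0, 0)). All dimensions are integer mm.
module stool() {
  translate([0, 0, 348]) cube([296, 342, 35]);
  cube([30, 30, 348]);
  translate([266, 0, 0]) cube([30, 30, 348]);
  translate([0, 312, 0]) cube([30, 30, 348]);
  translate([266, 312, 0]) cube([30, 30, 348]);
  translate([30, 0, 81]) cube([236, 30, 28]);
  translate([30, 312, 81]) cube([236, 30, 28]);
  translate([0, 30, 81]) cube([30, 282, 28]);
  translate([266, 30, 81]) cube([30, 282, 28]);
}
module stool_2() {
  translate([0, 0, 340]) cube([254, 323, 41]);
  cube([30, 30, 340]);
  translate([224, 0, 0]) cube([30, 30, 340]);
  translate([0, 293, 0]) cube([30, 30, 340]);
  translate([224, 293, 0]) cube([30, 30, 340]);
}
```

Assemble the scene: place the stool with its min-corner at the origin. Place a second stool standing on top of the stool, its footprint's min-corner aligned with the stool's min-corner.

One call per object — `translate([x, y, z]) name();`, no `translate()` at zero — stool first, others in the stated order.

stool();
translate([0, 0, 383]) stool_2();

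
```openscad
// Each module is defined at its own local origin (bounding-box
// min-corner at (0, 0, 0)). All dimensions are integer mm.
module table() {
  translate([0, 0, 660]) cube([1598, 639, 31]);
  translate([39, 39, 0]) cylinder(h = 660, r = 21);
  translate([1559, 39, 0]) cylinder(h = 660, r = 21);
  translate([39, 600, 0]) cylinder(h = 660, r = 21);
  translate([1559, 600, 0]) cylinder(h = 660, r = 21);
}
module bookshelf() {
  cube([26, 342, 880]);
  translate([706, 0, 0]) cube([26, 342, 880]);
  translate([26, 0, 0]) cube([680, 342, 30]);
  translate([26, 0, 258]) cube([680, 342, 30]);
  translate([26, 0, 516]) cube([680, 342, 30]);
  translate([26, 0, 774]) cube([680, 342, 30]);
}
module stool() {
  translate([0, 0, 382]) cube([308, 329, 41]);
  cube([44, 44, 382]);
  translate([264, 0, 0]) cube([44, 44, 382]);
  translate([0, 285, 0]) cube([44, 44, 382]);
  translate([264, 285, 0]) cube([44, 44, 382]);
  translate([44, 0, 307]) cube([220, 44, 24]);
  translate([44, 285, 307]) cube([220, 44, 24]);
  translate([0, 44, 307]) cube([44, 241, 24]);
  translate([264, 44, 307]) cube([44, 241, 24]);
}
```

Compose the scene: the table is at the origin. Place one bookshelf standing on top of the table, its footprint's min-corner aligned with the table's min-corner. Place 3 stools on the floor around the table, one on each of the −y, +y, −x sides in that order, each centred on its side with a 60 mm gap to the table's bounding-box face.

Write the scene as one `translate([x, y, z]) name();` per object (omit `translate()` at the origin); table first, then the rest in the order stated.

table();
translate([0, 0, 691]) bookshelf();
translate([645, -389, 0]) stool();
translate([645, 699, 0]) stool();
translate([-368, 155, 0]) stool();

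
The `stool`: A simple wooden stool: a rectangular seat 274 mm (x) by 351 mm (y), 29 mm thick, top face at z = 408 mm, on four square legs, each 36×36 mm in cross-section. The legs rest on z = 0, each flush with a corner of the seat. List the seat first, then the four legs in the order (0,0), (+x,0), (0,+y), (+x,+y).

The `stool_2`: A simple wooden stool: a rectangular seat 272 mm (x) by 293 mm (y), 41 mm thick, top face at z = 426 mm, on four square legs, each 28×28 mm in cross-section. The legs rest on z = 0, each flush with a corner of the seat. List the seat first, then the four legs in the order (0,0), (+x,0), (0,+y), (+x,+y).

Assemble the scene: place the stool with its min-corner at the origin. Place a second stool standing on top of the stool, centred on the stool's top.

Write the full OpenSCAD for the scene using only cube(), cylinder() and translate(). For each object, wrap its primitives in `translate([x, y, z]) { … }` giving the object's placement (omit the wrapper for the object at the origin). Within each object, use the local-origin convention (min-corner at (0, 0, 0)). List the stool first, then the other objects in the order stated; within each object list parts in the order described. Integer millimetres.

translate([0, 0, 379]) cube([274, 351, 29]);
cube([36, 36, 379]);
translate([238, 0, 0]) cube([36, 36, 379]);
translate([0, 315, 0]) cube([36, 36, 379]);
translate([238, 315, 0]) cube([36, 36, 379]);
translate([1, 29, 408]) {
  translate([0, 0, 385]) cube([272, 293, 41]);
  cube([28, 28, 385]);
  translate([244, 0, 0]) cube([28, 28, 385]);
  translate([0, 265, 0]) cube([28, 28, 385]);
  translate([244, 265, 0]) cube([28, 28, 385]);
}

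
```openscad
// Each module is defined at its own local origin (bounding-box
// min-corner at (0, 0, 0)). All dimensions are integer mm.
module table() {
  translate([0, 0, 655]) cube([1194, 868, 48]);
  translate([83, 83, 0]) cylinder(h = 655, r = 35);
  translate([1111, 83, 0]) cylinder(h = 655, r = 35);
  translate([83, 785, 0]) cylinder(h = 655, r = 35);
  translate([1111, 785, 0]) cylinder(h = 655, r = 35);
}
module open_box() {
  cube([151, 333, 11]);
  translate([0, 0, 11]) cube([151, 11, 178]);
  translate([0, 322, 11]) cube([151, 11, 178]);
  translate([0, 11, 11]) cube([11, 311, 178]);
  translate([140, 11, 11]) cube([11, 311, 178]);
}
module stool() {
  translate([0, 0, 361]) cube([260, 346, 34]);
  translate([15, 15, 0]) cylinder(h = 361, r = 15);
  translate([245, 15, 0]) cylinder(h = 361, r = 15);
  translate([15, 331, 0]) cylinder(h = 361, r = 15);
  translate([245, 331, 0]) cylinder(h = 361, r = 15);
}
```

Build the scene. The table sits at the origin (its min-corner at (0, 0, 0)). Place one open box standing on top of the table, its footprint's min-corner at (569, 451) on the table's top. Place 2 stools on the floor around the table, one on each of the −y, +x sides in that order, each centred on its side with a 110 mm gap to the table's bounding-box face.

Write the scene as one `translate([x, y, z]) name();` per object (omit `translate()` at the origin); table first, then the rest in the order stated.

table();
translate([569, 451, 703]) open_box();
translate([467, -456, 0]) stool();
translate([1304, 261, 0]) stool();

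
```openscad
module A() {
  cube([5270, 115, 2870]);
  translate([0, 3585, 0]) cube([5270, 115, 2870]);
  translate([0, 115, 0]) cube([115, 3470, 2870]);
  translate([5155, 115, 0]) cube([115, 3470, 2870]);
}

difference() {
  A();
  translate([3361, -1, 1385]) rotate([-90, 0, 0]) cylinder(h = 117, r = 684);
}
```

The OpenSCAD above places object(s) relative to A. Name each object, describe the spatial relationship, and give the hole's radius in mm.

A is a house frame. The house frame has a circular hole through its front wall. The hole's radius is 684 mm.

The subtracted cylinder has r = 684 mm.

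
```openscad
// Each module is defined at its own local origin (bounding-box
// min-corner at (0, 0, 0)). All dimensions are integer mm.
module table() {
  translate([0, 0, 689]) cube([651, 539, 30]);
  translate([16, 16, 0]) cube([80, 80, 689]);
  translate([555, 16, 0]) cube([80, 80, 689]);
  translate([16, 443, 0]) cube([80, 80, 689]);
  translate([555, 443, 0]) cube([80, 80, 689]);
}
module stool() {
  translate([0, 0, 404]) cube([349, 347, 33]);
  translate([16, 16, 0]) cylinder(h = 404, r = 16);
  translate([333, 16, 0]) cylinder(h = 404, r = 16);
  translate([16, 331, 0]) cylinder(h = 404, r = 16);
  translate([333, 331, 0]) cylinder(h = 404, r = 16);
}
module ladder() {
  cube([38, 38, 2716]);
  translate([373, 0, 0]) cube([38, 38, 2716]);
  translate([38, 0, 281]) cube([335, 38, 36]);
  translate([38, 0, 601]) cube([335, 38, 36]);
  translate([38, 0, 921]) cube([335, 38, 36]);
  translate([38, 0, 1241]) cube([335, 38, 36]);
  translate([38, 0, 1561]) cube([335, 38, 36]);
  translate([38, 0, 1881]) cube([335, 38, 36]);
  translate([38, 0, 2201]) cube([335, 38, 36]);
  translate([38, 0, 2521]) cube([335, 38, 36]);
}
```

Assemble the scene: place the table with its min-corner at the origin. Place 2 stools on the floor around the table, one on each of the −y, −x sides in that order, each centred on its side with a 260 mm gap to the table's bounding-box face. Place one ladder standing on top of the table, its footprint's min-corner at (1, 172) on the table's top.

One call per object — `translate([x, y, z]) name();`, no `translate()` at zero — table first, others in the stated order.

table();
translate([151, -607, 0]) stool();
translate([-609, 96, 0]) stool();
translate([1, 172, 719]) ladder();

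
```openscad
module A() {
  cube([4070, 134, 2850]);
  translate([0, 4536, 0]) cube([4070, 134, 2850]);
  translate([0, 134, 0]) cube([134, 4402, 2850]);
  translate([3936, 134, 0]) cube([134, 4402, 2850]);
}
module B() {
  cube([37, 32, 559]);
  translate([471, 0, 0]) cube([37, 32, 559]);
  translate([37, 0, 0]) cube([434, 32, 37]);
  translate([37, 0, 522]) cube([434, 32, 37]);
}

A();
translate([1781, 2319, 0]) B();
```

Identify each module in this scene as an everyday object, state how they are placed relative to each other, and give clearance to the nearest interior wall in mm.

A is a house frame. B is a picture frame. The picture frame sits inside the house frame, centred. The clearance to the nearest interior wall is 1647 mm.

Clearances: x = 1647, y = 2185; minimum 1647 mm.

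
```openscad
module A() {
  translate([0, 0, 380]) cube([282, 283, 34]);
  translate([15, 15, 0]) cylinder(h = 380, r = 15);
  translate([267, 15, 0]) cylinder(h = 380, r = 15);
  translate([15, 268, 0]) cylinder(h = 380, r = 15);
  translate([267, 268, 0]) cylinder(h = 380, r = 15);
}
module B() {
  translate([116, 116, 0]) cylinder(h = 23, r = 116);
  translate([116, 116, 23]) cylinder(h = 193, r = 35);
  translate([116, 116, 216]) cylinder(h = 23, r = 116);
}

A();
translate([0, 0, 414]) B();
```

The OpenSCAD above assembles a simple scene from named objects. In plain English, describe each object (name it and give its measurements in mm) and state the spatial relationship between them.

A is a simple wooden stool: a rectangular seat 282 mm (x) by 283 mm (y), 34 mm thick, top face at z = 414 mm, on four round legs, each 30 mm in diameter. The legs rest on z = 0, each leg's axis is inset half a diameter from the nearest pair of seat edges (so the leg's bounding box is flush with the corner).

B is a spool: two coaxial disc flanges of radius 116 mm and thickness 23 mm, joined by a core cylinder of radius 35 mm and height 193 mm. The lower flange rests on z = 0 and the three cylinders share a vertical axis.

The spool is on top of the stool.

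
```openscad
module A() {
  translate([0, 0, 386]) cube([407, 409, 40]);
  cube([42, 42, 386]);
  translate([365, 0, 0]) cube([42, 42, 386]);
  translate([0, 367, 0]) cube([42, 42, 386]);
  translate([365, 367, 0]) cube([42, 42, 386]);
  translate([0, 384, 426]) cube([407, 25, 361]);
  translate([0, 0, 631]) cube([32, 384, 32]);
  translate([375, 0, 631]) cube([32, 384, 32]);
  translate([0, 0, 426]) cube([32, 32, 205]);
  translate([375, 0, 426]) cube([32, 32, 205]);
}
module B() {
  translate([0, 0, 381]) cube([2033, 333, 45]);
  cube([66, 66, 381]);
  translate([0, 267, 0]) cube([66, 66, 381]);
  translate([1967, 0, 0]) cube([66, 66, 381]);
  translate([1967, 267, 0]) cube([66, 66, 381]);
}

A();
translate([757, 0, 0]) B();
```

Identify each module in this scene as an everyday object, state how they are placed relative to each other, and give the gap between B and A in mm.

A is a chair. B is a bench. The bench is on the floor beside the chair on its +x side. The gap between the bench and the chair is 350 mm.

The bench's nearest face is 350 mm from the chair's +x face.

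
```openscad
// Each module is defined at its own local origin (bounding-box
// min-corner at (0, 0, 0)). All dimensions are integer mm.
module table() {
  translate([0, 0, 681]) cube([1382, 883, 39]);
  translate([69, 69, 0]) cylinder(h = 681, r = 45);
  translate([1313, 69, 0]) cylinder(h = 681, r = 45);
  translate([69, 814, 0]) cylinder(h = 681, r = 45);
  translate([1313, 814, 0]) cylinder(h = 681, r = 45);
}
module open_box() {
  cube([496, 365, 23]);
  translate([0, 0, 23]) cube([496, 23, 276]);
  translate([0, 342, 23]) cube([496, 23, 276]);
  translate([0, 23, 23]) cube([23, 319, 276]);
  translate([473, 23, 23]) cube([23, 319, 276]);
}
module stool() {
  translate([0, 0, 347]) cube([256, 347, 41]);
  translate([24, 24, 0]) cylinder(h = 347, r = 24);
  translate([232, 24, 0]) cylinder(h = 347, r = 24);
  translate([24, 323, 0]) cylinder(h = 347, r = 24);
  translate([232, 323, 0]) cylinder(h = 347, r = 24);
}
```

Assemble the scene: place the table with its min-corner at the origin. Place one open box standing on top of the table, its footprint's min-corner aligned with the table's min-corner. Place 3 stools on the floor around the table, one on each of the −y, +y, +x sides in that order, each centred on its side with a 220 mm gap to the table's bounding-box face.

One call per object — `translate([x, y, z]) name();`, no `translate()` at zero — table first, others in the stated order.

table();
translate([0, 0, 720]) open_box();
translate([563, -567, 0]) stool();
translate([563, 1103, 0]) stool();
translate([1602, 268, 0]) stool();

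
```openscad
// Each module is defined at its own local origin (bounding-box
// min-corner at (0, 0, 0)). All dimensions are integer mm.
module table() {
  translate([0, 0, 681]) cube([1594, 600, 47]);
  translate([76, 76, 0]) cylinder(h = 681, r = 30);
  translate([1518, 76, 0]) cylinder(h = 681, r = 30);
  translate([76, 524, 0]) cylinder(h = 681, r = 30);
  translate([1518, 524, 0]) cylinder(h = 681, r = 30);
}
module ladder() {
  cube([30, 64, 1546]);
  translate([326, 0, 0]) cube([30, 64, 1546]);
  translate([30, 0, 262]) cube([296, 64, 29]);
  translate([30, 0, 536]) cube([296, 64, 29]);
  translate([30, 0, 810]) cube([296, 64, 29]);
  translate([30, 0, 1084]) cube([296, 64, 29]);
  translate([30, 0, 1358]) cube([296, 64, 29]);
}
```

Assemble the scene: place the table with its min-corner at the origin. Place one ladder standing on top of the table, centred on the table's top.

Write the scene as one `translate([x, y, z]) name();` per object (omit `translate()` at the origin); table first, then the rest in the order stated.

table();
translate([619, 268, 728]) ladder();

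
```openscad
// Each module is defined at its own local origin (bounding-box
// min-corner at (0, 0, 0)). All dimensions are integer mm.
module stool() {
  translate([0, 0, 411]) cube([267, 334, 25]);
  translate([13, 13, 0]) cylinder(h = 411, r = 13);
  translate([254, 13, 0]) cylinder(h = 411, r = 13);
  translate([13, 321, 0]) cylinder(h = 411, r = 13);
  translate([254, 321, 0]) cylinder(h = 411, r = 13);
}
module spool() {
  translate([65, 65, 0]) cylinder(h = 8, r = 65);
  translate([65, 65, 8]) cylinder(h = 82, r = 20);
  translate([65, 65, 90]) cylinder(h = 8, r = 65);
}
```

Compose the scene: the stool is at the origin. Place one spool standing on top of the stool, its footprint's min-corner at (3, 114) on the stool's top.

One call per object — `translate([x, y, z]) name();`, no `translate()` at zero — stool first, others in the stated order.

stool();
translate([3, 114, 436]) spool();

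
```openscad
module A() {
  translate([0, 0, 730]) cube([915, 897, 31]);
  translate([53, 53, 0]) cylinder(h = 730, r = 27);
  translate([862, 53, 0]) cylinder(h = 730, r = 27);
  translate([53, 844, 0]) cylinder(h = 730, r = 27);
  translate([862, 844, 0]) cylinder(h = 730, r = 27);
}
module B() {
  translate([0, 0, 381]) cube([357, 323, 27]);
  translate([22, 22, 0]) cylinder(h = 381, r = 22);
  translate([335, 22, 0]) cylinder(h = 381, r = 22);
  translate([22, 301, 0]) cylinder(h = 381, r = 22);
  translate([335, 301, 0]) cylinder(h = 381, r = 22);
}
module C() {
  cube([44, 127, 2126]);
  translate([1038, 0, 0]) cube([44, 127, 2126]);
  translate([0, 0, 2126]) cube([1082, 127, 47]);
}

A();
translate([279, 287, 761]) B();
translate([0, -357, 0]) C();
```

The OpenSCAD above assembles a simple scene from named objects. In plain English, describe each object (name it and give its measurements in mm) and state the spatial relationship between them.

A is a table with a 915×897 mm rectangular top, 31 mm thick, top surface at z = 761 mm, supported by four round legs of 54 mm diameter, each leg's bounding box inset 26 mm from the nearest pair of top edges, running from the floor.

B is a four-legged stool. The seat is a 357×323×27 mm slab whose top surface is at z = 408 mm; four round legs, each 44 mm in diameter, run from the floor (z = 0) to the underside of the seat, each leg's axis is inset half a diameter from the nearest pair of seat edges (so the leg's bounding box is flush with the corner).

C is a rectangular door frame: two vertical jambs of 44×127 mm section, 2126 mm tall, with a clear opening 994 mm wide between their inner faces. A header 47 mm tall and 127 mm deep lies on top of the jambs and spans the full outside width.

The stool is on top of the table, centred. The door frame is on the floor beside the table on its −y side.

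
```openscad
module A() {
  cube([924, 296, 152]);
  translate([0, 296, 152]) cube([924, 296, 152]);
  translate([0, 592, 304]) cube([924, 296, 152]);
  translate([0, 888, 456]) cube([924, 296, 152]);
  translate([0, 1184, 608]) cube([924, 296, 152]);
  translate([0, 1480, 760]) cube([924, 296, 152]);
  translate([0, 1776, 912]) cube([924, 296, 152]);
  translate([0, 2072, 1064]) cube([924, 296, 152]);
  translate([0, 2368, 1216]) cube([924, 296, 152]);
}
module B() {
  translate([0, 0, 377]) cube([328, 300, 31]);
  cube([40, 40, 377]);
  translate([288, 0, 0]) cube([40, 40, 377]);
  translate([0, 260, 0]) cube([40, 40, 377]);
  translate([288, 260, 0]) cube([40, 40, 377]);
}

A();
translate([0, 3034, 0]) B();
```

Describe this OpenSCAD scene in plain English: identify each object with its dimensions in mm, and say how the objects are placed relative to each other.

A is a straight staircase of 9 solid steps. Each step is 924 mm wide (x), 296 mm deep (y, the going) and 152 mm tall (the rise). The first step rests on the floor; each subsequent step sits one going further in +y and one rise higher in +z, directly behind and above the previous step with no overlap.

B is a four-legged stool. The seat is a 328×300×31 mm slab whose top surface is at z = 408 mm; four square legs, each 40×40 mm in cross-section, run from the floor (z = 0) to the underside of the seat, each flush with a corner of the seat.

The stool is on the floor beside the staircase on its +y side.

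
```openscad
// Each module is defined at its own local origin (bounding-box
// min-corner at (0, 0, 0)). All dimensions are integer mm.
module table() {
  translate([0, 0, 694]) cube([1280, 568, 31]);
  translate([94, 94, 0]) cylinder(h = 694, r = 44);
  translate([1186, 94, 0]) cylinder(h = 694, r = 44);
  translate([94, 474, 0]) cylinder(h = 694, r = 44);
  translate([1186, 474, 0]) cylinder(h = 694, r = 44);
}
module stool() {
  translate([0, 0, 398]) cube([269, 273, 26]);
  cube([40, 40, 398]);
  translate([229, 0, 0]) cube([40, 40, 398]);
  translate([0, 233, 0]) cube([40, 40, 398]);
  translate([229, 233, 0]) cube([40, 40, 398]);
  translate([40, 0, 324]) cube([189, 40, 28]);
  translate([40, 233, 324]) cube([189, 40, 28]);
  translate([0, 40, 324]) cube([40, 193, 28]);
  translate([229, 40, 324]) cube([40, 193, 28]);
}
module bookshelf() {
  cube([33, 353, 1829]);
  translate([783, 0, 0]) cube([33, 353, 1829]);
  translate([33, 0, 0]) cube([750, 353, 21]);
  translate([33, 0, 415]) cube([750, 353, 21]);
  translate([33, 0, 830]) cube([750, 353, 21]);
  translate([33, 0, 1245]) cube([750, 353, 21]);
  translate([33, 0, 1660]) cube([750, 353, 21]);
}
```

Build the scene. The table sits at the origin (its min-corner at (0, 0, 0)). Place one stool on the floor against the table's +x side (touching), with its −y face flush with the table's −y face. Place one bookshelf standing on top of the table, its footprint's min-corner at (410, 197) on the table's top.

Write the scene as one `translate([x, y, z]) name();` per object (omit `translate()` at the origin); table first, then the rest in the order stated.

table();
translate([1280, 0, 0]) stool();
translate([410, 197, 725]) bookshelf();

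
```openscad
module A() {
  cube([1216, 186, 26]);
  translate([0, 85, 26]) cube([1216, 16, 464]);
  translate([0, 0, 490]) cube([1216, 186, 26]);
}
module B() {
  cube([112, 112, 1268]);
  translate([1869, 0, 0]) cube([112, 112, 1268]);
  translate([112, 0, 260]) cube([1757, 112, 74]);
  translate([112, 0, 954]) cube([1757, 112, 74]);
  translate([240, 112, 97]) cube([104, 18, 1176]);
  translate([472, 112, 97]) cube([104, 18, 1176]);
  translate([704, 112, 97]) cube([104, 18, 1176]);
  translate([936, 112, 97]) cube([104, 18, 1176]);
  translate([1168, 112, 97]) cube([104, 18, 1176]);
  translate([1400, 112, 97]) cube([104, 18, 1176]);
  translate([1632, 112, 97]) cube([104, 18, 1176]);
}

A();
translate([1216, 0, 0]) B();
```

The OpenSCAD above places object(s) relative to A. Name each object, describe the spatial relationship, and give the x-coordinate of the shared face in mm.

A is an I-beam. B is a fence section. The fence section is against the I-beam's +x side, with their −y faces flush. The x-coordinate of the shared face is 1216 mm.

The I-beam's +x face and the fence section's −x face are both at x = 1216 mm.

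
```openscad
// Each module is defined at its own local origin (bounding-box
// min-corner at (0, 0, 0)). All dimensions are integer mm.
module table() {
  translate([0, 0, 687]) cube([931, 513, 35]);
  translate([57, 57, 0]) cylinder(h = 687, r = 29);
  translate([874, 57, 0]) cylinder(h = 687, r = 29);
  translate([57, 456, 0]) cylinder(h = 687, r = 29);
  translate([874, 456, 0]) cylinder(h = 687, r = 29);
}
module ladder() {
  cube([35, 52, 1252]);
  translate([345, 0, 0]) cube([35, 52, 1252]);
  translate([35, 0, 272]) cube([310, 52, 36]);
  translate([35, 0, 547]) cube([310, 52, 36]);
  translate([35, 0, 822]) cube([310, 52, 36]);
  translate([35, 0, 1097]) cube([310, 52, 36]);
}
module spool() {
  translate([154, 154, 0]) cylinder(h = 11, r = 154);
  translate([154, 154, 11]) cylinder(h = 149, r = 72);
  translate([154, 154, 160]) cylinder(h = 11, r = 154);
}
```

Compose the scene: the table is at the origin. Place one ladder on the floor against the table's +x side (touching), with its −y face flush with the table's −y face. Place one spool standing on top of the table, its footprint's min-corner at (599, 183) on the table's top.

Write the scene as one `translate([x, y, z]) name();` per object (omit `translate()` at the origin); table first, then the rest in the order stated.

table();
translate([931, 0, 0]) ladder();
translate([599, 183, 722]) spool();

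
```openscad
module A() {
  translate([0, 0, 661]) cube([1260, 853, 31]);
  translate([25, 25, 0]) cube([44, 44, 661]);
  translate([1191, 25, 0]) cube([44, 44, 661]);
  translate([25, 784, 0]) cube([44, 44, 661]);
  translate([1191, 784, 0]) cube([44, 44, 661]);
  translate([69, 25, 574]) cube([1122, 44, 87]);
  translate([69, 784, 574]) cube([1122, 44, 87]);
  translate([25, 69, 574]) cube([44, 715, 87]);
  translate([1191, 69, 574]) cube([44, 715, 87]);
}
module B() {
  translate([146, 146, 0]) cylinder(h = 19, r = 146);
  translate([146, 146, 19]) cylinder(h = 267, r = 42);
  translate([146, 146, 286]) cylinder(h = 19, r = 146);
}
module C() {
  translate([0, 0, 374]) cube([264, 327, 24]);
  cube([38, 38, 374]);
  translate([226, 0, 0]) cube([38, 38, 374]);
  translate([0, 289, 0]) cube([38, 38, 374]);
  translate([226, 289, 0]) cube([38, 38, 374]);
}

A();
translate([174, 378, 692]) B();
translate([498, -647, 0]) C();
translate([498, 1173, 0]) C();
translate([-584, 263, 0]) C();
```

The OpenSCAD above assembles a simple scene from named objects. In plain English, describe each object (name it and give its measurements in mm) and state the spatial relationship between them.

A is a rectangular dining table. The top is 1260×853×31 mm with its upper surface at z = 692 mm. It stands on four 44×44 mm square legs, each inset 25 mm from the nearest pair of top edges, running from the floor to the underside of the top. Four apron rails, 44 mm thick and 87 mm tall, run between adjacent legs with their top edges flush with the underside of the top and their outer faces flush with the legs' outer faces.

B is a spool: two coaxial disc flanges of radius 146 mm and thickness 19 mm, joined by a core cylinder of radius 42 mm and height 267 mm. The lower flange rests on z = 0 and the three cylinders share a vertical axis.

C is a four-legged stool. The seat is a 264×327×24 mm slab whose top surface is at z = 398 mm; four square legs, each 38×38 mm in cross-section, run from the floor (z = 0) to the underside of the seat, each flush with a corner of the seat.

The spool is on top of the table. Three stools sit around the table at the −y, +y, −x sides.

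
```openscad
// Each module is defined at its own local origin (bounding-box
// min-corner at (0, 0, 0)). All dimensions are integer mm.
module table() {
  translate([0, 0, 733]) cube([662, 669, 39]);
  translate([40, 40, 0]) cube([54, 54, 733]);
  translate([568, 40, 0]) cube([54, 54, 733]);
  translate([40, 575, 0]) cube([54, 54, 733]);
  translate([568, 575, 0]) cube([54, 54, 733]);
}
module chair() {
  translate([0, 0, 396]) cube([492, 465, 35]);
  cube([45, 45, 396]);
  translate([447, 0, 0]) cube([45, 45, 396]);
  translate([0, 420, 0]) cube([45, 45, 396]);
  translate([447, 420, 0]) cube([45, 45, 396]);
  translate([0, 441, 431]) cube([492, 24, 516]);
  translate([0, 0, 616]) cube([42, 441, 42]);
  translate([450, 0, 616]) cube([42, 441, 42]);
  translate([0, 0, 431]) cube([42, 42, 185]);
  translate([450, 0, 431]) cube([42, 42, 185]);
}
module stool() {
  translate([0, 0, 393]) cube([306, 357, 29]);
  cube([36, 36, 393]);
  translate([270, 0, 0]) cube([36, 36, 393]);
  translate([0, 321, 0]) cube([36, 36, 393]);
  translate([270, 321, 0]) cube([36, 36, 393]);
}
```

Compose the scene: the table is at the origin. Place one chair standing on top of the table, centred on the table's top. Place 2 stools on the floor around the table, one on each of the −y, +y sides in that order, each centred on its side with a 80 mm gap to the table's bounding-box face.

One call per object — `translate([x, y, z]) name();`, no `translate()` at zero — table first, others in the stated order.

table();
translate([85, 102, 772]) chair();
translate([178, -437, 0]) stool();
translate([178, 749, 0]) stool();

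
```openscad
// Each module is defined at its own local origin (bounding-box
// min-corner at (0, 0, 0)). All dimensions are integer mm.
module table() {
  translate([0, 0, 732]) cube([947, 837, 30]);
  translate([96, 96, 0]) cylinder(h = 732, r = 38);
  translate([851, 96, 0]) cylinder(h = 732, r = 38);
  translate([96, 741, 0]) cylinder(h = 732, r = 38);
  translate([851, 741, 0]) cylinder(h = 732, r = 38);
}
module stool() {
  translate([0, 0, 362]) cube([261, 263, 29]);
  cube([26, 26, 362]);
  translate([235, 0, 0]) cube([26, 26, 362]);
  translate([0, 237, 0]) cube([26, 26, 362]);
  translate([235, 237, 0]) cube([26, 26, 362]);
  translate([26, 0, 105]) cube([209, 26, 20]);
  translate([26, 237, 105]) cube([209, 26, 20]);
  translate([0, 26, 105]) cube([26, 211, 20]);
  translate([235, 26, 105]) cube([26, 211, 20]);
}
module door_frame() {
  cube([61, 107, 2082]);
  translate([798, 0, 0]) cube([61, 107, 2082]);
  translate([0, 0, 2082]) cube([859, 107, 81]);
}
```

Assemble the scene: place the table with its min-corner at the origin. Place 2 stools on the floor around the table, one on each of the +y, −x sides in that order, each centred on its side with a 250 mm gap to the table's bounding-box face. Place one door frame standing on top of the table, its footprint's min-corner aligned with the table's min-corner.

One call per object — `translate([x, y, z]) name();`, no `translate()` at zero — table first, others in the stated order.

table();
translate([343, 1087, 0]) stool();
translate([-511, 287, 0]) stool();
translate([0, 0, 762]) door_frame();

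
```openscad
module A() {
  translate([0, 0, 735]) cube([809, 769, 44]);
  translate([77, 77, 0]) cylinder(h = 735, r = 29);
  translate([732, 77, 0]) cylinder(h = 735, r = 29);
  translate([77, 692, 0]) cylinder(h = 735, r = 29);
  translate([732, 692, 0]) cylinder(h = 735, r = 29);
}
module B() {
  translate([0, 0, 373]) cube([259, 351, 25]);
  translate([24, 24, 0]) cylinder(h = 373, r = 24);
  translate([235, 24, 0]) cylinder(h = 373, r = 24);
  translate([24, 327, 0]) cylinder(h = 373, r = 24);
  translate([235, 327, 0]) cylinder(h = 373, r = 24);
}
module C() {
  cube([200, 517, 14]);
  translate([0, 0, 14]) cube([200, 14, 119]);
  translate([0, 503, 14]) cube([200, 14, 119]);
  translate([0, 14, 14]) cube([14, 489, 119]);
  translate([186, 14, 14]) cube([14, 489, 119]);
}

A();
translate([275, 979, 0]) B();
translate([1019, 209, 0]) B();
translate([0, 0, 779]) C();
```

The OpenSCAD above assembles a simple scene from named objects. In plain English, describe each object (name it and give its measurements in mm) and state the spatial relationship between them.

A is a rectangular dining table. The top is 809×769×44 mm with its upper surface at z = 779 mm. It stands on four round legs of 58 mm diameter, each leg's bounding box inset 48 mm from the nearest pair of top edges, running from the floor to the underside of the top.

B is a four-legged stool. The seat is 259×351 mm, 25 mm thick, top at z = 398 mm. It stands on four round legs, each 48 mm in diameter, from z = 0 to the seat underside, each leg's axis is inset half a diameter from the nearest pair of seat edges (so the leg's bounding box is flush with the corner).

C is an open storage box with external size 200×517×133 mm and wall thickness 14 mm (the base is also 14 mm thick). The base covers the whole footprint; the four walls stand on the base, with the y-facing walls full-width and the x-facing walls fitting between their inner faces.

Two stools sit around the table at the +y, +x sides. The open box is on top of the table.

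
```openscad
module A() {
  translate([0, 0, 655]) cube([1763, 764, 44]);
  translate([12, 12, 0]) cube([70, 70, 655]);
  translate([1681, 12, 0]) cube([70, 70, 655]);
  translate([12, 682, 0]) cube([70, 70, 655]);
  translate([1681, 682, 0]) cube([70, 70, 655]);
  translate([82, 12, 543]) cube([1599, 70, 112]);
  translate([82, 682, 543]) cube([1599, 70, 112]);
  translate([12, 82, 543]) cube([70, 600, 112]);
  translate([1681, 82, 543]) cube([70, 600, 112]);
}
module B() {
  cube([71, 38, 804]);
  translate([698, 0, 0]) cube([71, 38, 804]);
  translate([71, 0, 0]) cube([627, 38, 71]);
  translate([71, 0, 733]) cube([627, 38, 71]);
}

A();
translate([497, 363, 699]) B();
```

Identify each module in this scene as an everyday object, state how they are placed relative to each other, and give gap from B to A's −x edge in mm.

A is a table. B is a picture frame. The picture frame is on top of the table, centred. The gap from the picture frame to the table's −x edge is 497 mm.

The picture frame's min-x is at 497; the table's min-x is 0; gap = 497 mm.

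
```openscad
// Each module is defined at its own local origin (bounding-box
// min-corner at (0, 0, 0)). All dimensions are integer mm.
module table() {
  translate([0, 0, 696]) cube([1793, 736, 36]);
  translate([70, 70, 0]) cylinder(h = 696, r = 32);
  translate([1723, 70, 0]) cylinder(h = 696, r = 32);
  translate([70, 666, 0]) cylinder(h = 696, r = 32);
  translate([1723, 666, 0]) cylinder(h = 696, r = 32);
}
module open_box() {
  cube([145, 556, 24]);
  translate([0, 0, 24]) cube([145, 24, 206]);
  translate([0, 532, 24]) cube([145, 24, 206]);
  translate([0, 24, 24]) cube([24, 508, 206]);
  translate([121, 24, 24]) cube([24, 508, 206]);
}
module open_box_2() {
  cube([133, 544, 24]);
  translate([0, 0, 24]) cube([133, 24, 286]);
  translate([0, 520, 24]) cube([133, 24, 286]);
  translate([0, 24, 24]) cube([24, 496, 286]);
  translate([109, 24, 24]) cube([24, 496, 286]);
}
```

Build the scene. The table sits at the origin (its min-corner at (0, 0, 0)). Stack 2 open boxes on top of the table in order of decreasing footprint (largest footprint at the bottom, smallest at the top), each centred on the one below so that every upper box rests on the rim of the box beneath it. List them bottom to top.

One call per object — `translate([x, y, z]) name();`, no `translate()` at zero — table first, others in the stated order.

table();
translate([824, 90, 732]) open_box();
translate([830, 96, 962]) open_box_2();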